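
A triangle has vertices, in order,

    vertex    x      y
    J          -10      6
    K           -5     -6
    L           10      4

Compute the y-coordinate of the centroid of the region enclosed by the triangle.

Apply Gauss's area formula. First the cross-terms c_i = x_i·y_{i+1} − x_{i+1}·y_i:
  90, 40, 100  ⇒  2A = 230, A = 115.
Then Σ (y_i + y_{i+1})·c_i = 920, so ȳ = 920 / (6·115) = 4/3.

4/3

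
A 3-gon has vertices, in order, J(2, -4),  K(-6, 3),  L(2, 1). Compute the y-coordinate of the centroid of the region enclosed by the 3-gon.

0

Apply the surveyor's formula. First the cross-terms c_i = x_i·y_{i+1} − x_{i+1}·y_i:
  -18, -12, -10  ⇒  2A = -40, A = -20.
Then Σ (y_i + y_{i+1})·c_i = 0, so ȳ = 0 / (6·(-20)) = 0.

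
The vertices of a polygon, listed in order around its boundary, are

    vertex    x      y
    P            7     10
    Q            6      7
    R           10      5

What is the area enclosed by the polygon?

7

Σ = (-11) + (-40) + (65) = 14
Area = |Σ|/2 = 7.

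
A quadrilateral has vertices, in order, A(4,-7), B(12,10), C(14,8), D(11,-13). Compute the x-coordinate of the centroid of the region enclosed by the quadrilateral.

419/43

Apply the shoelace (surveyor's) formula. First the cross-terms c_i = x_i·y_{i+1} − x_{i+1}·y_i:
  124, -44, -270, -25  ⇒  2A = -215, A = -107.5.
Then Σ (x_i + x_{i+1})·c_i = -6285, so x̄ = -6285 / (6·(-107.5)) = 419/43.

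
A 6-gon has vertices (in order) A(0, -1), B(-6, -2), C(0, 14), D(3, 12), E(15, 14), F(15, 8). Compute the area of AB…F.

Apply Gauss's area formula: 2A = Σ (x_i·y_{i+1} − x_{i+1}·y_i), indices taken mod 6.
Cross-terms: -6, -84, -42, -138, -90, -15  ⇒  Σ = -375
Area = |Σ|/2 = 187.5.

187.5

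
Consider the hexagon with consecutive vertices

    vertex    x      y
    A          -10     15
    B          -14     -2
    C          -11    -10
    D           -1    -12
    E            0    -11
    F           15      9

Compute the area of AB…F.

480.5

Apply the shoelace formula: 2A = Σ (x_i·y_{i+1} − x_{i+1}·y_i), indices taken mod 6.
Σ = (230) + (118) + (122) + (11) + (165) + (315) = 961
Area = |Σ|/2 = 480.5.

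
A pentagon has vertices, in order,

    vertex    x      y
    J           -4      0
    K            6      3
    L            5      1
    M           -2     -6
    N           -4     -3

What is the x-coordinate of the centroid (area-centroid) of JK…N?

Apply the shoelace formula. First the cross-terms c_i = x_i·y_{i+1} − x_{i+1}·y_i:
  -12, -9, -28, -18, -12  ⇒  2A = -79, A = -39.5.
Then Σ (x_i + x_{i+1})·c_i = -3, so x̄ = -3 / (6·(-39.5)) = 1/79.

1/79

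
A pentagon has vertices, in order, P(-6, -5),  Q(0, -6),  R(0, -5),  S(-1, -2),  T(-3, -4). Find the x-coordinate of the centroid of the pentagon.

-61/30

Apply Gauss's area formula. First the cross-terms c_i = x_i·y_{i+1} − x_{i+1}·y_i:
  36, 0, -5, -2, -9  ⇒  2A = 20, A = 10.
Then Σ (x_i + x_{i+1})·c_i = -122, so x̄ = -122 / (6·10) = -61/30.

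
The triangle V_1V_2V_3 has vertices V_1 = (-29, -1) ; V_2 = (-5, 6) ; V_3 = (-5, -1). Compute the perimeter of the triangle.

|V_1V_2| = √((24)² + (7)²) = √625 = 25
|V_2V_3| = √((0)² + (-7)²) = √49 = 7
|V_3V_1| = √((-24)² + (0)²) = √576 = 24
Perimeter = 25 + 7 + 24 = 56.

56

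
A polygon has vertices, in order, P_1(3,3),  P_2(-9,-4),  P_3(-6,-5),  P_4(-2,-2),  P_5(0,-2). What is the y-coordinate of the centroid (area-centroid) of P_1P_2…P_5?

Apply the shoelace formula. First the cross-terms c_i = x_i·y_{i+1} − x_{i+1}·y_i:
  15, 21, 2, 4, 6  ⇒  2A = 48, A = 24.
Then Σ (y_i + y_{i+1})·c_i = -228, so ȳ = -228 / (6·24) = -19/12.

-19/12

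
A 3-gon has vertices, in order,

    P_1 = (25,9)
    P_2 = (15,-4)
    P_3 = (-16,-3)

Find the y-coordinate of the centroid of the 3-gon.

Apply the shoelace formula. First the cross-terms c_i = x_i·y_{i+1} − x_{i+1}·y_i:
  -235, -109, -69  ⇒  2A = -413, A = -206.5.
Then Σ (y_i + y_{i+1})·c_i = -826, so ȳ = -826 / (6·(-206.5)) = 2/3.

2/3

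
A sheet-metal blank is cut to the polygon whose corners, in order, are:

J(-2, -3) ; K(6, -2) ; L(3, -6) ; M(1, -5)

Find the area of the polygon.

Apply the surveyor's formula: 2A = Σ (x_i·y_{i+1} − x_{i+1}·y_i), indices taken mod 4.
Σ = (22) + (-30) + (-9) + (-13) = -30
Area = |Σ|/2 = 15.

15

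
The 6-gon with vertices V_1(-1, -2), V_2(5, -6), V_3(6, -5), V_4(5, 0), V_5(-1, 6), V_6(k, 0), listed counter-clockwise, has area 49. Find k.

-2

The doubled signed area Σ (x_i y_{i+1} − x_{i+1} y_i) is linear in k.
With k=0 it equals 82; the coefficient of k is -8 (from the two edges through V_6).
So -8·k + 82 = 2·49 = 98 ⇒ k = -2.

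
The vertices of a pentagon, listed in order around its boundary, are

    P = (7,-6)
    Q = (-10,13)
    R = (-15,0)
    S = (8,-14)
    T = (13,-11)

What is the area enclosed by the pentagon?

Apply the shoelace (surveyor's) formula: 2A = Σ (x_i·y_{i+1} − x_{i+1}·y_i), indices taken mod 5.
Σ = (31) + (195) + (210) + (94) + (-1) = 529
Area = |Σ|/2 = 264.5.

264.5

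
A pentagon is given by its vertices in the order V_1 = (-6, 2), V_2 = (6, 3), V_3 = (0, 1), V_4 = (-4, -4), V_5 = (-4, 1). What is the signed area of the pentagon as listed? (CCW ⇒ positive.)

Σ = (-30) + (6) + (4) + (-20) + (-2) = -42
Signed area = Σ/2 = -21 (negative ⇒ clockwise traversal).

-21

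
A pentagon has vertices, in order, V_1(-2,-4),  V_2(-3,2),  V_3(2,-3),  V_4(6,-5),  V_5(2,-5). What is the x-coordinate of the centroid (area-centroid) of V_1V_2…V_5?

Apply the shoelace (surveyor's) formula. First the cross-terms c_i = x_i·y_{i+1} − x_{i+1}·y_i:
  -16, 5, 8, -20, -18  ⇒  2A = -41, A = -20.5.
Then Σ (x_i + x_{i+1})·c_i = -21, so x̄ = -21 / (6·(-20.5)) = 7/41.

7/41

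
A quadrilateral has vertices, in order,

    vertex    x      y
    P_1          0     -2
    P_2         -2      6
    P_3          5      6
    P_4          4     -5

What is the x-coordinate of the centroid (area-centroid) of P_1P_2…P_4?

Apply Gauss's area formula. First the cross-terms c_i = x_i·y_{i+1} − x_{i+1}·y_i:
  -4, -42, -49, -8  ⇒  2A = -103, A = -51.5.
Then Σ (x_i + x_{i+1})·c_i = -591, so x̄ = -591 / (6·(-51.5)) = 197/103.

197/103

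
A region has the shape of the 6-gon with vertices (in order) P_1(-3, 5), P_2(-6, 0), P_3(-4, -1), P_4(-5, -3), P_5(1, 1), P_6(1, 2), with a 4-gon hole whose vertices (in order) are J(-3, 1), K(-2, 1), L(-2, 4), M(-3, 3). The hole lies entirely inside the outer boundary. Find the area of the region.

24

Outer boundary:
Apply the shoelace (surveyor's) formula: 2A = Σ (x_i·y_{i+1} − x_{i+1}·y_i), indices taken mod 6.
P_1→P_2: (-3)(0) − (-6)(5) = 30
P_2→P_3: (-6)(-1) − (-4)(0) = 6
P_3→P_4: (-4)(-3) − (-5)(-1) = 7
P_4→P_5: (-5)(1) − (1)(-3) = -2
P_5→P_6: (1)(2) − (1)(1) = 1
P_6→P_1: (1)(5) − (-3)(2) = 11
Σ = 53
Area = |Σ|/2 = 26.5.
Hole:
Apply the surveyor's formula: 2A = Σ (x_i·y_{i+1} − x_{i+1}·y_i), indices taken mod 4.
Cross-terms: -1, -6, 6, 6  ⇒  Σ = 5
Area = |Σ|/2 = 2.5.
Net area = 26.5 − 2.5 = 24.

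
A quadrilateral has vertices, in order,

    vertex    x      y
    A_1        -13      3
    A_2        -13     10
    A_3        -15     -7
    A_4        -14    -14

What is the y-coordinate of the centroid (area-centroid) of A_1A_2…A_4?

Apply the surveyor's formula. First the cross-terms c_i = x_i·y_{i+1} − x_{i+1}·y_i:
  -91, 241, 112, -224  ⇒  2A = 38, A = 19.
Then Σ (y_i + y_{i+1})·c_i = -348, so ȳ = -348 / (6·19) = -58/19.

-58/19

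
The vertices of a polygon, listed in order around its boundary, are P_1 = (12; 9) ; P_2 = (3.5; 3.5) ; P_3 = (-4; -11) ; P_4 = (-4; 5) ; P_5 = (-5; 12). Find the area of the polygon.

Apply the shoelace formula: 2A = Σ (x_i·y_{i+1} − x_{i+1}·y_i), indices taken mod 5.
Cross-terms: 10.5, -24.5, -64, -23, -189  ⇒  Σ = -290
Area = |Σ|/2 = 145.

145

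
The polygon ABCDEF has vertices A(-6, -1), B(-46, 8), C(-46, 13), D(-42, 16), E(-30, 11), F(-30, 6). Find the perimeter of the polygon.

94

|AB| = √((-40)² + (9)²) = √1681 = 41
|BC| = √((0)² + (5)²) = √25 = 5
|CD| = √((4)² + (3)²) = √25 = 5
|DE| = √((12)² + (-5)²) = √169 = 13
|EF| = √((0)² + (-5)²) = √25 = 5
|FA| = √((24)² + (-7)²) = √625 = 25
Perimeter = 41 + 5 + 5 + 13 + 5 + 25 = 94.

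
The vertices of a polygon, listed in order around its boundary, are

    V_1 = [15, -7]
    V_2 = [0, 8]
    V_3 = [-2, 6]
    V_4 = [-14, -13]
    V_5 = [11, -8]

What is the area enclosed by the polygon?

Σ = (120) + (16) + (110) + (255) + (43) = 544
Area = |Σ|/2 = 272.

272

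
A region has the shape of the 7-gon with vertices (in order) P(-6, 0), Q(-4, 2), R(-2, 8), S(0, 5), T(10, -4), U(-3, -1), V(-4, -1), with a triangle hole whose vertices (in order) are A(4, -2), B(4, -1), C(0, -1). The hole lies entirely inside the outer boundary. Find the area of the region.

62.5

Outer boundary:
Apply the surveyor's formula: 2A = Σ (x_i·y_{i+1} − x_{i+1}·y_i), indices taken mod 7.
Σ = (-12) + (-28) + (-10) + (-50) + (-22) + (-1) + (-6) = -129
Area = |Σ|/2 = 64.5.
Hole:
Apply the shoelace (surveyor's) formula: 2A = Σ (x_i·y_{i+1} − x_{i+1}·y_i), indices taken mod 3.
Σ = (4) + (-4) + (4) = 4
Area = |Σ|/2 = 2.
Net area = 64.5 − 2 = 62.5.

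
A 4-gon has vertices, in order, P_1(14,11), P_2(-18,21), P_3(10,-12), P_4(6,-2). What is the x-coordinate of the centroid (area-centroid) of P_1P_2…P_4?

Apply Gauss's area formula. First the cross-terms c_i = x_i·y_{i+1} − x_{i+1}·y_i:
  492, 6, 52, 94  ⇒  2A = 644, A = 322.
Then Σ (x_i + x_{i+1})·c_i = 696, so x̄ = 696 / (6·322) = 58/161.

58/161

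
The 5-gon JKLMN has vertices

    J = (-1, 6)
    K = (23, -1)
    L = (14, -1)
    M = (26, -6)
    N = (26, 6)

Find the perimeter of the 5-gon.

|JK| = √((24)² + (-7)²) = √625 = 25
|KL| = √((-9)² + (0)²) = √81 = 9
|LM| = √((12)² + (-5)²) = √169 = 13
|MN| = √((0)² + (12)²) = √144 = 12
|NJ| = √((-27)² + (0)²) = √729 = 27
Perimeter = 25 + 9 + 13 + 12 + 27 = 86.

86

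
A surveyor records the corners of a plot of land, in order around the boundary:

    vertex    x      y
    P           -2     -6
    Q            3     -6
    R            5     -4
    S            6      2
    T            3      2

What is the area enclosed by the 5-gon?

Σ = (30) + (18) + (34) + (6) + (-14) = 74
Area = |Σ|/2 = 37.

37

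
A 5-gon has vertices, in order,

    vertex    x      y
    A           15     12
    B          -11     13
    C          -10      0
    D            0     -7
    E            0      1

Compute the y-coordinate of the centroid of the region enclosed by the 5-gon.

Apply the shoelace (surveyor's) formula. First the cross-terms c_i = x_i·y_{i+1} − x_{i+1}·y_i:
  327, 130, 70, 0, -15  ⇒  2A = 512, A = 256.
Then Σ (y_i + y_{i+1})·c_i = 9180, so ȳ = 9180 / (6·256) = 5.9765625.

5.9765625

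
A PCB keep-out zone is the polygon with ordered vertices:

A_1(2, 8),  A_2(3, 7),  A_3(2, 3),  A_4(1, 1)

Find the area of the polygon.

5

Σ = (-10) + (-5) + (-1) + (6) = -10
Area = |Σ|/2 = 5.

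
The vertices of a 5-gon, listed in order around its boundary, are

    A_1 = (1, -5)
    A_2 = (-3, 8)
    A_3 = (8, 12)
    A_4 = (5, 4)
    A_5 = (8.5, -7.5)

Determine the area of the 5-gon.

120.75

Σ = (-7) + (-100) + (-28) + (-71.5) + (-35) = -241.5
Area = |Σ|/2 = 120.75.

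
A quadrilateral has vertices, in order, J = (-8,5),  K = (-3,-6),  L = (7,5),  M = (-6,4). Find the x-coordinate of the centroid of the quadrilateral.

Apply Gauss's area formula. First the cross-terms c_i = x_i·y_{i+1} − x_{i+1}·y_i:
  63, 27, 58, 2  ⇒  2A = 150, A = 75.
Then Σ (x_i + x_{i+1})·c_i = -555, so x̄ = -555 / (6·75) = -37/30.

-37/30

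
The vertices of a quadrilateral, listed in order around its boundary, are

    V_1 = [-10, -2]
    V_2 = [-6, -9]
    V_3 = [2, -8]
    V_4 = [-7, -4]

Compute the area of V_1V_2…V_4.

V_1→V_2: (-10)(-9) − (-6)(-2) = 78
V_2→V_3: (-6)(-8) − (2)(-9) = 66
V_3→V_4: (2)(-4) − (-7)(-8) = -64
V_4→V_1: (-7)(-2) − (-10)(-4) = -26
Σ = 54
Area = |Σ|/2 = 27.

27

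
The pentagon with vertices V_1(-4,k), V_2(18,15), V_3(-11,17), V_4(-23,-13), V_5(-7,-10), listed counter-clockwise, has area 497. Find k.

Write out the shoelace sum; only the two edges meeting at V_1 involve k:
2·Area = [((-7)·k − (-4)·(-10)) + ((-4)·15 − 18·k)] + 1144
       = -25·k + 1044 = 994
⇒ k = 2.

2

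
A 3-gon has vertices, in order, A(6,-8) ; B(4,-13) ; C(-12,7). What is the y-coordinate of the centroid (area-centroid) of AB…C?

-14/3

Apply the shoelace (surveyor's) formula. First the cross-terms c_i = x_i·y_{i+1} − x_{i+1}·y_i:
  -46, -128, 54  ⇒  2A = -120, A = -60.
Then Σ (y_i + y_{i+1})·c_i = 1680, so ȳ = 1680 / (6·(-60)) = -14/3.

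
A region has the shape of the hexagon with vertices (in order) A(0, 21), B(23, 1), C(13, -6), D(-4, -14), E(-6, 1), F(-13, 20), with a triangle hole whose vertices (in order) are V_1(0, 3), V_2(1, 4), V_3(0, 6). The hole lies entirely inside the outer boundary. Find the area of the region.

Outer boundary:
Apply the shoelace formula: 2A = Σ (x_i·y_{i+1} − x_{i+1}·y_i), indices taken mod 6.
Σ = (-483) + (-151) + (-206) + (-88) + (-107) + (-273) = -1308
Area = |Σ|/2 = 654.
Hole:
Apply Gauss's area formula: 2A = Σ (x_i·y_{i+1} − x_{i+1}·y_i), indices taken mod 3.
Σ = (-3) + (6) + (0) = 3
Area = |Σ|/2 = 1.5.
Net area = 654 − 1.5 = 652.5.

652.5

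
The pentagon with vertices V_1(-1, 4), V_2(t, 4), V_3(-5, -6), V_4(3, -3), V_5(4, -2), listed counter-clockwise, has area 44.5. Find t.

-2

The doubled signed area Σ (x_i y_{i+1} − x_{i+1} y_i) is linear in t.
With t=0 it equals 69; the coefficient of t is -10 (from the two edges through V_2).
So -10·t + 69 = 2·44.5 = 89 ⇒ t = -2.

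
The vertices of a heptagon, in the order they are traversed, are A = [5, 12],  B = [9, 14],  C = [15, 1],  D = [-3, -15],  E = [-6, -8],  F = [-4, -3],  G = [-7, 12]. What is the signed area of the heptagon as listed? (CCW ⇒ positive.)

-377

Σ = (-38) + (-201) + (-222) + (-66) + (-14) + (-69) + (-144) = -754
Signed area = Σ/2 = -377 (negative ⇒ clockwise traversal).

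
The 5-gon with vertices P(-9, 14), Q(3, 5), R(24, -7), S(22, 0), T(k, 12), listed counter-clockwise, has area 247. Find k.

14

Write out the shoelace sum; only the two edges meeting at T involve k:
2·Area = [(22·12 − k·0) + (k·14 − (-9)·12)] + -74
       = 14·k + 298 = 494
⇒ k = 14.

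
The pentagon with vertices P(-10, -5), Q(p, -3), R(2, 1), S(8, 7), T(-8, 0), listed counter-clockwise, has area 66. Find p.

-1

The doubled signed area Σ (x_i y_{i+1} − x_{i+1} y_i) is linear in p.
With p=0 it equals 138; the coefficient of p is 6 (from the two edges through Q).
So 6·p + 138 = 2·66 = 132 ⇒ p = -1.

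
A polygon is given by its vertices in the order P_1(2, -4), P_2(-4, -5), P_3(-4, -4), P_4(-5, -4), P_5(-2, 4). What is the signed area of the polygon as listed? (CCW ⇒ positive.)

-31

Cross-terms: -26, -4, -4, -28, 0  ⇒  Σ = -62
Signed area = Σ/2 = -31 (negative ⇒ clockwise traversal).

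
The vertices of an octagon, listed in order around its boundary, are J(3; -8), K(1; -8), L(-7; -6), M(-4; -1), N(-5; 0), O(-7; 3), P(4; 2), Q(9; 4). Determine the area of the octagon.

Apply the surveyor's formula: 2A = Σ (x_i·y_{i+1} − x_{i+1}·y_i), indices taken mod 8.
Σ = (-16) + (-62) + (-17) + (-5) + (-15) + (-26) + (-2) + (-84) = -227
Area = |Σ|/2 = 113.5.

113.5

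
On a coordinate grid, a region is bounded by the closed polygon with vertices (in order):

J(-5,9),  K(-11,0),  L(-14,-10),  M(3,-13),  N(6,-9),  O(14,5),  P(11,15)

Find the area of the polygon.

478.5

Apply the surveyor's formula: 2A = Σ (x_i·y_{i+1} − x_{i+1}·y_i), indices taken mod 7.
J→K: (-5)(0) − (-11)(9) = 99
K→L: (-11)(-10) − (-14)(0) = 110
L→M: (-14)(-13) − (3)(-10) = 212
M→N: (3)(-9) − (6)(-13) = 51
N→O: (6)(5) − (14)(-9) = 156
O→P: (14)(15) − (11)(5) = 155
P→J: (11)(9) − (-5)(15) = 174
Σ = 957
Area = |Σ|/2 = 478.5.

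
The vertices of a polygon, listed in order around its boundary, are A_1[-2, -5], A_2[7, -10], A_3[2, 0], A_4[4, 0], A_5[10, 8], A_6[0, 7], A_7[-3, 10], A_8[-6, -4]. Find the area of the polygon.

146

Σ = (55) + (20) + (0) + (32) + (70) + (21) + (72) + (22) = 292
Area = |Σ|/2 = 146.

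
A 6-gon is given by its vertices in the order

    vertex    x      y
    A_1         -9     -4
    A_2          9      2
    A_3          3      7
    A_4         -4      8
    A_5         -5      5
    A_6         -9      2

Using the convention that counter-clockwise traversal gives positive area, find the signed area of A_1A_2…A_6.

Apply the shoelace formula: 2A = Σ (x_i·y_{i+1} − x_{i+1}·y_i), indices taken mod 6.
Cross-terms: 18, 57, 52, 20, 35, 54  ⇒  Σ = 236
Signed area = Σ/2 = 118 (positive ⇒ counter-clockwise traversal).

118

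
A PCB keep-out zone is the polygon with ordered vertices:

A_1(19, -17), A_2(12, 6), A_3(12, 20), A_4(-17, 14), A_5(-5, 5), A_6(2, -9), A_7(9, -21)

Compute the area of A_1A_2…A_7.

Apply the surveyor's formula: 2A = Σ (x_i·y_{i+1} − x_{i+1}·y_i), indices taken mod 7.
Σ = (318) + (168) + (508) + (-15) + (35) + (39) + (246) = 1299
Area = |Σ|/2 = 649.5.

649.5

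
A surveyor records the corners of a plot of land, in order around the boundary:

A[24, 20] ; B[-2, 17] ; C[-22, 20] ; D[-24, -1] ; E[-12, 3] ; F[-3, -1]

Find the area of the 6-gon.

592.5

Apply the shoelace (surveyor's) formula: 2A = Σ (x_i·y_{i+1} − x_{i+1}·y_i), indices taken mod 6.
A→B: (24)(17) − (-2)(20) = 448
B→C: (-2)(20) − (-22)(17) = 334
C→D: (-22)(-1) − (-24)(20) = 502
D→E: (-24)(3) − (-12)(-1) = -84
E→F: (-12)(-1) − (-3)(3) = 21
F→A: (-3)(20) − (24)(-1) = -36
Σ = 1185
Area = |Σ|/2 = 592.5.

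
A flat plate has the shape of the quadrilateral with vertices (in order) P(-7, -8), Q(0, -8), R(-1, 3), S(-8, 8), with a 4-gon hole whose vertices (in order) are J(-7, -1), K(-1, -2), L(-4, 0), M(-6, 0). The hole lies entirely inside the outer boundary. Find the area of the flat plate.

Outer boundary:
Apply the shoelace (surveyor's) formula: 2A = Σ (x_i·y_{i+1} − x_{i+1}·y_i), indices taken mod 4.
Σ = (56) + (-8) + (16) + (120) = 184
Area = |Σ|/2 = 92.
Hole:
Σ = (13) + (-8) + (0) + (6) = 11
Area = |Σ|/2 = 5.5.
Net area = 92 − 5.5 = 86.5.

86.5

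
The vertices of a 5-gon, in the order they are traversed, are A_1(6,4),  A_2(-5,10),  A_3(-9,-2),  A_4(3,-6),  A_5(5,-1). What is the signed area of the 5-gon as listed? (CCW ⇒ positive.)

146.5

Apply the shoelace (surveyor's) formula: 2A = Σ (x_i·y_{i+1} − x_{i+1}·y_i), indices taken mod 5.
Σ = (80) + (100) + (60) + (27) + (26) = 293
Signed area = Σ/2 = 146.5 (positive ⇒ counter-clockwise traversal).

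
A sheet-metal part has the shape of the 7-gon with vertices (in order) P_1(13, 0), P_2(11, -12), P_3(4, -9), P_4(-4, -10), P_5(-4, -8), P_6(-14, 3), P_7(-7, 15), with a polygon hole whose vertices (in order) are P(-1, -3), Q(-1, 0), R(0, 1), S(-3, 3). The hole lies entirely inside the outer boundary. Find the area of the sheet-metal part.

394

Outer boundary:
Cross-terms: -156, -51, -76, -8, -124, -189, -195  ⇒  Σ = -799
Area = |Σ|/2 = 399.5.
Hole:
Apply Gauss's area formula: 2A = Σ (x_i·y_{i+1} − x_{i+1}·y_i), indices taken mod 4.
Σ = (-3) + (-1) + (3) + (12) = 11
Area = |Σ|/2 = 5.5.
Net area = 399.5 − 5.5 = 394.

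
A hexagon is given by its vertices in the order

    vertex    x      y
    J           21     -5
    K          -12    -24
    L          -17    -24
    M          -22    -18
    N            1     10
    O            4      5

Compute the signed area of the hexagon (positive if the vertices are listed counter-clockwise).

Apply the surveyor's formula: 2A = Σ (x_i·y_{i+1} − x_{i+1}·y_i), indices taken mod 6.
Cross-terms: -564, -120, -222, -202, -35, -125  ⇒  Σ = -1268
Signed area = Σ/2 = -634 (negative ⇒ clockwise traversal).

-634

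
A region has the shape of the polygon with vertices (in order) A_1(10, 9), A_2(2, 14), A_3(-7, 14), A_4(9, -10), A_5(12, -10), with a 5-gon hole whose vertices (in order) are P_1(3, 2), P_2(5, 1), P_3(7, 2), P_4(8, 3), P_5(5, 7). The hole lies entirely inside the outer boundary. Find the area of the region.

Outer boundary:
Apply the shoelace (surveyor's) formula: 2A = Σ (x_i·y_{i+1} − x_{i+1}·y_i), indices taken mod 5.
Σ = (122) + (126) + (-56) + (30) + (208) = 430
Area = |Σ|/2 = 215.
Hole:
Apply Gauss's area formula: 2A = Σ (x_i·y_{i+1} − x_{i+1}·y_i), indices taken mod 5.
Σ = (-7) + (3) + (5) + (41) + (-11) = 31
Area = |Σ|/2 = 15.5.
Net area = 215 − 15.5 = 199.5.

199.5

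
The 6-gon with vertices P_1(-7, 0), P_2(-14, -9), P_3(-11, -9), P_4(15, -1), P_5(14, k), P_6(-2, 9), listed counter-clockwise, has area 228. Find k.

1

The doubled signed area Σ (x_i y_{i+1} − x_{i+1} y_i) is linear in k.
With k=0 it equals 439; the coefficient of k is 17 (from the two edges through P_5).
So 17·k + 439 = 2·228 = 456 ⇒ k = 1.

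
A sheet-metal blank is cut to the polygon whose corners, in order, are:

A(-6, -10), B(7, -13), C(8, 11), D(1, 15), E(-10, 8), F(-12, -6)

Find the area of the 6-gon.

Apply Gauss's area formula: 2A = Σ (x_i·y_{i+1} − x_{i+1}·y_i), indices taken mod 6.
Σ = (148) + (181) + (109) + (158) + (156) + (84) = 836
Area = |Σ|/2 = 418.

418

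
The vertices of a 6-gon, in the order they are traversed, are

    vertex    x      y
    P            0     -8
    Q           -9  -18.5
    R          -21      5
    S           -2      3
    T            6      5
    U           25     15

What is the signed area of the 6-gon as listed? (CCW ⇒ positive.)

Σ = (-72) + (-433.5) + (-53) + (-28) + (-35) + (-200) = -821.5
Signed area = Σ/2 = -410.75 (negative ⇒ clockwise traversal).

-410.75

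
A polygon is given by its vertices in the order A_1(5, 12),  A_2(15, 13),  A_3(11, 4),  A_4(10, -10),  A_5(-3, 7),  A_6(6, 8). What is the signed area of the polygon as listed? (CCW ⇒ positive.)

Apply the surveyor's formula: 2A = Σ (x_i·y_{i+1} − x_{i+1}·y_i), indices taken mod 6.
Σ = (-115) + (-83) + (-150) + (40) + (-66) + (32) = -342
Signed area = Σ/2 = -171 (negative ⇒ clockwise traversal).

-171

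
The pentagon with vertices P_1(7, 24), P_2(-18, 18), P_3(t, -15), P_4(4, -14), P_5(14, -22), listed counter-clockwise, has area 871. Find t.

The doubled signed area Σ (x_i y_{i+1} − x_{i+1} y_i) is linear in t.
With t=0 it equals 1486; the coefficient of t is -32 (from the two edges through P_3).
So -32·t + 1486 = 2·871 = 1742 ⇒ t = -8.

-8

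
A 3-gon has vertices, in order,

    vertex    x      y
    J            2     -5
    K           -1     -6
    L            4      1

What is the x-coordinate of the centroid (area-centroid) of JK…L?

Apply the shoelace formula. First the cross-terms c_i = x_i·y_{i+1} − x_{i+1}·y_i:
  -17, 23, -22  ⇒  2A = -16, A = -8.
Then Σ (x_i + x_{i+1})·c_i = -80, so x̄ = -80 / (6·(-8)) = 5/3.

5/3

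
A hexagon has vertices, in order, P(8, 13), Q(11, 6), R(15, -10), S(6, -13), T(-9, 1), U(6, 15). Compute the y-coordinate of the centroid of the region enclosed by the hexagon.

Apply the shoelace (surveyor's) formula. First the cross-terms c_i = x_i·y_{i+1} − x_{i+1}·y_i:
  -95, -200, -135, -111, -141, -42  ⇒  2A = -724, A = -362.
Then Σ (y_i + y_{i+1})·c_i = 0, so ȳ = 0 / (6·(-362)) = 0.

0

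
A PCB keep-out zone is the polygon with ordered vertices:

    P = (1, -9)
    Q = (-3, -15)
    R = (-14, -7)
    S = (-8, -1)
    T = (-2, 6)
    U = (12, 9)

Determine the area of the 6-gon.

265

Apply the surveyor's formula: 2A = Σ (x_i·y_{i+1} − x_{i+1}·y_i), indices taken mod 6.
Σ = (-42) + (-189) + (-42) + (-50) + (-90) + (-117) = -530
Area = |Σ|/2 = 265.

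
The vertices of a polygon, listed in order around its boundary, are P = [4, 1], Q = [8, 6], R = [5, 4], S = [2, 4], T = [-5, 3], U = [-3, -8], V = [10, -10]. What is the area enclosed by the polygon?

132.5

Apply the shoelace formula: 2A = Σ (x_i·y_{i+1} − x_{i+1}·y_i), indices taken mod 7.
Σ = (16) + (2) + (12) + (26) + (49) + (110) + (50) = 265
Area = |Σ|/2 = 132.5.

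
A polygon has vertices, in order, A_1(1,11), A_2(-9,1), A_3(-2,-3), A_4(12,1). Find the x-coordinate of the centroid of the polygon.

22/21

Apply the shoelace (surveyor's) formula. First the cross-terms c_i = x_i·y_{i+1} − x_{i+1}·y_i:
  100, 29, 34, 131  ⇒  2A = 294, A = 147.
Then Σ (x_i + x_{i+1})·c_i = 924, so x̄ = 924 / (6·147) = 22/21.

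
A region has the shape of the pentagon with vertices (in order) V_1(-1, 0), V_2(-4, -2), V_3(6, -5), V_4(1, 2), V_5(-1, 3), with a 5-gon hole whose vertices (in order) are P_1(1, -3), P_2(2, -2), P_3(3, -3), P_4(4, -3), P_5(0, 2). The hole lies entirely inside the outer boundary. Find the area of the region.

Outer boundary:
Σ = (2) + (32) + (17) + (5) + (3) = 59
Area = |Σ|/2 = 29.5.
Hole:
Apply the shoelace (surveyor's) formula: 2A = Σ (x_i·y_{i+1} − x_{i+1}·y_i), indices taken mod 5.
P_1→P_2: (1)(-2) − (2)(-3) = 4
P_2→P_3: (2)(-3) − (3)(-2) = 0
P_3→P_4: (3)(-3) − (4)(-3) = 3
P_4→P_5: (4)(2) − (0)(-3) = 8
P_5→P_1: (0)(-3) − (1)(2) = -2
Σ = 13
Area = |Σ|/2 = 6.5.
Net area = 29.5 − 6.5 = 23.

23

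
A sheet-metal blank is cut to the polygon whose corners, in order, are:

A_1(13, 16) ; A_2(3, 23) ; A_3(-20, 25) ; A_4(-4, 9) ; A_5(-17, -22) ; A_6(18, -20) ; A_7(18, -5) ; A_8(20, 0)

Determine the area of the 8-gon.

1186.5

A_1→A_2: (13)(23) − (3)(16) = 251
A_2→A_3: (3)(25) − (-20)(23) = 535
A_3→A_4: (-20)(9) − (-4)(25) = -80
A_4→A_5: (-4)(-22) − (-17)(9) = 241
A_5→A_6: (-17)(-20) − (18)(-22) = 736
A_6→A_7: (18)(-5) − (18)(-20) = 270
A_7→A_8: (18)(0) − (20)(-5) = 100
A_8→A_1: (20)(16) − (13)(0) = 320
Σ = 2373
Area = |Σ|/2 = 1186.5.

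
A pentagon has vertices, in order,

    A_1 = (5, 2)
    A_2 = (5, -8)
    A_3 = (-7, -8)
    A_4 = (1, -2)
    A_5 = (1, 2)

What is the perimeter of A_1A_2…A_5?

|A_1A_2| = √((0)² + (-10)²) = √100 = 10
|A_2A_3| = √((-12)² + (0)²) = √144 = 12
|A_3A_4| = √((8)² + (6)²) = √100 = 10
|A_4A_5| = √((0)² + (4)²) = √16 = 4
|A_5A_1| = √((4)² + (0)²) = √16 = 4
Perimeter = 10 + 12 + 10 + 4 + 4 = 40.

40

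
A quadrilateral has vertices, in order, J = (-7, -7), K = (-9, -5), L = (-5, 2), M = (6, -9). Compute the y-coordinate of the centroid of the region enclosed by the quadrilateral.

Apply the shoelace (surveyor's) formula. First the cross-terms c_i = x_i·y_{i+1} − x_{i+1}·y_i:
  -28, -43, 33, -105  ⇒  2A = -143, A = -71.5.
Then Σ (y_i + y_{i+1})·c_i = 1914, so ȳ = 1914 / (6·(-71.5)) = -58/13.

-58/13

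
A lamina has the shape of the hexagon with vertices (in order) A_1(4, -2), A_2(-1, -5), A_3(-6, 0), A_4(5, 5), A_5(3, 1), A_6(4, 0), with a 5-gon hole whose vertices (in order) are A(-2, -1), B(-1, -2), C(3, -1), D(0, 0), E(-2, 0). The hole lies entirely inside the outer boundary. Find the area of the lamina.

Outer boundary:
Apply the shoelace formula: 2A = Σ (x_i·y_{i+1} − x_{i+1}·y_i), indices taken mod 6.
Cross-terms: -22, -30, -30, -10, -4, -8  ⇒  Σ = -104
Area = |Σ|/2 = 52.
Hole:
Σ = (3) + (7) + (0) + (0) + (2) = 12
Area = |Σ|/2 = 6.
Net area = 52 − 6 = 46.

46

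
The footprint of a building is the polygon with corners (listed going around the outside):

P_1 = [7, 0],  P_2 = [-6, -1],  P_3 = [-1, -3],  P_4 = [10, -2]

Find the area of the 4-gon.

P_1→P_2: (7)(-1) − (-6)(0) = -7
P_2→P_3: (-6)(-3) − (-1)(-1) = 17
P_3→P_4: (-1)(-2) − (10)(-3) = 32
P_4→P_1: (10)(0) − (7)(-2) = 14
Σ = 56
Area = |Σ|/2 = 28.

28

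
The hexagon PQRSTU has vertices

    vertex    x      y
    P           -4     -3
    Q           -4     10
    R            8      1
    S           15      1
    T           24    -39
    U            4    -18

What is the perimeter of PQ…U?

|PQ| = √((0)² + (13)²) = √169 = 13
|QR| = √((12)² + (-9)²) = √225 = 15
|RS| = √((7)² + (0)²) = √49 = 7
|ST| = √((9)² + (-40)²) = √1681 = 41
|TU| = √((-20)² + (21)²) = √841 = 29
|UP| = √((-8)² + (15)²) = √289 = 17
Perimeter = 13 + 15 + 7 + 41 + 29 + 17 = 122.

122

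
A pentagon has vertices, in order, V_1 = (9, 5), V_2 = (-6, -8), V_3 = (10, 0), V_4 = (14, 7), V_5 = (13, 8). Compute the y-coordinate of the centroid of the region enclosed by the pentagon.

Apply Gauss's area formula. First the cross-terms c_i = x_i·y_{i+1} − x_{i+1}·y_i:
  -42, 80, 70, 21, -7  ⇒  2A = 122, A = 61.
Then Σ (y_i + y_{i+1})·c_i = 200, so ȳ = 200 / (6·61) = 100/183.

100/183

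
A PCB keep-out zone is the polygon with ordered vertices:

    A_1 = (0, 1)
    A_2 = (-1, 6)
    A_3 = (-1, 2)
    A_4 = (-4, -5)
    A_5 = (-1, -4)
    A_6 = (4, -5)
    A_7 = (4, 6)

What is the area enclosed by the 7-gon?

49

A_1→A_2: (0)(6) − (-1)(1) = 1
A_2→A_3: (-1)(2) − (-1)(6) = 4
A_3→A_4: (-1)(-5) − (-4)(2) = 13
A_4→A_5: (-4)(-4) − (-1)(-5) = 11
A_5→A_6: (-1)(-5) − (4)(-4) = 21
A_6→A_7: (4)(6) − (4)(-5) = 44
A_7→A_1: (4)(1) − (0)(6) = 4
Σ = 98
Area = |Σ|/2 = 49.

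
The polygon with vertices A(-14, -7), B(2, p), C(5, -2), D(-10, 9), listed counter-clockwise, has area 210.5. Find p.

-10

The doubled signed area Σ (x_i y_{i+1} − x_{i+1} y_i) is linear in p.
With p=0 it equals 231; the coefficient of p is -19 (from the two edges through B).
So -19·p + 231 = 2·210.5 = 421 ⇒ p = -10.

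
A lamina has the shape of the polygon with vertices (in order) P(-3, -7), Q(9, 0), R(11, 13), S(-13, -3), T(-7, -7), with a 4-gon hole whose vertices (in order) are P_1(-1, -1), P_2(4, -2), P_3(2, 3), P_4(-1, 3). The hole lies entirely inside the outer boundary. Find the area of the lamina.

189.5

Outer boundary:
Σ = (63) + (117) + (136) + (70) + (28) = 414
Area = |Σ|/2 = 207.
Hole:
Σ = (6) + (16) + (9) + (4) = 35
Area = |Σ|/2 = 17.5.
Net area = 207 − 17.5 = 189.5.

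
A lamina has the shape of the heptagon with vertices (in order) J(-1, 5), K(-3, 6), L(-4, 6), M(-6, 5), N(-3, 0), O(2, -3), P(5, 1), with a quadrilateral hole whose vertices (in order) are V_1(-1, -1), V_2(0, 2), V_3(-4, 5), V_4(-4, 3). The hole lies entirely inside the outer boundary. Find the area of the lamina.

38.5

Outer boundary:
Apply the shoelace formula: 2A = Σ (x_i·y_{i+1} − x_{i+1}·y_i), indices taken mod 7.
Σ = (9) + (6) + (16) + (15) + (9) + (17) + (26) = 98
Area = |Σ|/2 = 49.
Hole:
V_1→V_2: (-1)(2) − (0)(-1) = -2
V_2→V_3: (0)(5) − (-4)(2) = 8
V_3→V_4: (-4)(3) − (-4)(5) = 8
V_4→V_1: (-4)(-1) − (-1)(3) = 7
Σ = 21
Area = |Σ|/2 = 10.5.
Net area = 49 − 10.5 = 38.5.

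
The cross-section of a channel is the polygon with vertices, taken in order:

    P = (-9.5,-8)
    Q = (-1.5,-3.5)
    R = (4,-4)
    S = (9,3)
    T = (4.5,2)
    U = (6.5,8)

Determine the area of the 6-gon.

70.375

Apply Gauss's area formula: 2A = Σ (x_i·y_{i+1} − x_{i+1}·y_i), indices taken mod 6.
P→Q: (-9.5)(-3.5) − (-1.5)(-8) = 21.25
Q→R: (-1.5)(-4) − (4)(-3.5) = 20
R→S: (4)(3) − (9)(-4) = 48
S→T: (9)(2) − (4.5)(3) = 4.5
T→U: (4.5)(8) − (6.5)(2) = 23
U→P: (6.5)(-8) − (-9.5)(8) = 24
Σ = 140.75
Area = |Σ|/2 = 70.375.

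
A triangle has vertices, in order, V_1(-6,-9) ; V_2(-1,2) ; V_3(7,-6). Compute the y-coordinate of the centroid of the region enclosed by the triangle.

Apply the shoelace formula. First the cross-terms c_i = x_i·y_{i+1} − x_{i+1}·y_i:
  -21, -8, -99  ⇒  2A = -128, A = -64.
Then Σ (y_i + y_{i+1})·c_i = 1664, so ȳ = 1664 / (6·(-64)) = -13/3.

-13/3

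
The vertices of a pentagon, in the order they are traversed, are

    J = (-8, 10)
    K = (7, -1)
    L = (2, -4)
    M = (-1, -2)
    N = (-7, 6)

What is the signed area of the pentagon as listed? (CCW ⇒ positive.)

Apply the surveyor's formula: 2A = Σ (x_i·y_{i+1} − x_{i+1}·y_i), indices taken mod 5.
Σ = (-62) + (-26) + (-8) + (-20) + (-22) = -138
Signed area = Σ/2 = -69 (negative ⇒ clockwise traversal).

-69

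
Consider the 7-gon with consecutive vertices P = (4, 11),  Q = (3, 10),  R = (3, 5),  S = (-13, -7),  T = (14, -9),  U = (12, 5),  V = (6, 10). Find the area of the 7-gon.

272.5

Cross-terms: 7, -15, 44, 215, 178, 90, 26  ⇒  Σ = 545
Area = |Σ|/2 = 272.5.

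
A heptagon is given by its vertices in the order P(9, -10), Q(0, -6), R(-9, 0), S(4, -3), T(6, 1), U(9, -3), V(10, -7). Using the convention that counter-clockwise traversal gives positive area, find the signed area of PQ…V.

Apply the shoelace formula: 2A = Σ (x_i·y_{i+1} − x_{i+1}·y_i), indices taken mod 7.
Cross-terms: -54, -54, 27, 22, -27, -33, -37  ⇒  Σ = -156
Signed area = Σ/2 = -78 (negative ⇒ clockwise traversal).

-78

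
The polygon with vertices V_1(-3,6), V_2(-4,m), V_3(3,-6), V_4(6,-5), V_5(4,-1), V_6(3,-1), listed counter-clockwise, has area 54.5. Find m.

-2

The doubled signed area Σ (x_i y_{i+1} − x_{i+1} y_i) is linear in m.
With m=0 it equals 97; the coefficient of m is -6 (from the two edges through V_2).
So -6·m + 97 = 2·54.5 = 109 ⇒ m = -2.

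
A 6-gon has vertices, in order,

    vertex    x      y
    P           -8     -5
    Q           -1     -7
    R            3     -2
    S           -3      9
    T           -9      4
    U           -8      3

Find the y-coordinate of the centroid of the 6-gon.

44/233

Apply Gauss's area formula. First the cross-terms c_i = x_i·y_{i+1} − x_{i+1}·y_i:
  51, 23, 21, 69, 5, 64  ⇒  2A = 233, A = 116.5.
Then Σ (y_i + y_{i+1})·c_i = 132, so ȳ = 132 / (6·116.5) = 44/233.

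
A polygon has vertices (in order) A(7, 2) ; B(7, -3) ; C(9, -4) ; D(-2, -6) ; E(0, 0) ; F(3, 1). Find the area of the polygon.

Apply the shoelace formula: 2A = Σ (x_i·y_{i+1} − x_{i+1}·y_i), indices taken mod 6.
Σ = (-35) + (-1) + (-62) + (0) + (0) + (-1) = -99
Area = |Σ|/2 = 49.5.

49.5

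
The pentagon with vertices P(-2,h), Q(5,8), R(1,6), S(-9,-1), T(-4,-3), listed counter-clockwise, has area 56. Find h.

-4

Write out the shoelace sum; only the two edges meeting at P involve h:
2·Area = [((-4)·h − (-2)·(-3)) + ((-2)·8 − 5·h)] + 98
       = -9·h + 76 = 112
⇒ h = -4.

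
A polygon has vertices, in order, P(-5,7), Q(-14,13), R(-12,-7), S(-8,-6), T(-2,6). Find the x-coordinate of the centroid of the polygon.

Apply the surveyor's formula. First the cross-terms c_i = x_i·y_{i+1} − x_{i+1}·y_i:
  33, 254, 16, -60, 16  ⇒  2A = 259, A = 129.5.
Then Σ (x_i + x_{i+1})·c_i = -7063, so x̄ = -7063 / (6·129.5) = -1009/111.

-1009/111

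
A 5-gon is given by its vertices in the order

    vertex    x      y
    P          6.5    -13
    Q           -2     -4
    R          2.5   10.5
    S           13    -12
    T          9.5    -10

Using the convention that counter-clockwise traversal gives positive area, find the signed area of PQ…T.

-152

Apply the surveyor's formula: 2A = Σ (x_i·y_{i+1} − x_{i+1}·y_i), indices taken mod 5.
Σ = (-52) + (-11) + (-166.5) + (-16) + (-58.5) = -304
Signed area = Σ/2 = -152 (negative ⇒ clockwise traversal).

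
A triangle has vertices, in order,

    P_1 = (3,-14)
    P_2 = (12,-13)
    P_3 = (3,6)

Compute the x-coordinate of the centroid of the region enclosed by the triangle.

Apply the surveyor's formula. First the cross-terms c_i = x_i·y_{i+1} − x_{i+1}·y_i:
  129, 111, -60  ⇒  2A = 180, A = 90.
Then Σ (x_i + x_{i+1})·c_i = 3240, so x̄ = 3240 / (6·90) = 6.

6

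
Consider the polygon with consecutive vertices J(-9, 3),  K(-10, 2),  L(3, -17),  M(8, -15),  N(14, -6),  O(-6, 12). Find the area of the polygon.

Apply the shoelace (surveyor's) formula: 2A = Σ (x_i·y_{i+1} − x_{i+1}·y_i), indices taken mod 6.
Cross-terms: 12, 164, 91, 162, 132, 90  ⇒  Σ = 651
Area = |Σ|/2 = 325.5.

325.5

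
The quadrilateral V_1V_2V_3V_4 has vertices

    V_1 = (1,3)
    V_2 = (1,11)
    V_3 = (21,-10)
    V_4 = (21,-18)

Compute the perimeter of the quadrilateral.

74

|V_1V_2| = √((0)² + (8)²) = √64 = 8
|V_2V_3| = √((20)² + (-21)²) = √841 = 29
|V_3V_4| = √((0)² + (-8)²) = √64 = 8
|V_4V_1| = √((-20)² + (21)²) = √841 = 29
Perimeter = 8 + 29 + 8 + 29 = 74.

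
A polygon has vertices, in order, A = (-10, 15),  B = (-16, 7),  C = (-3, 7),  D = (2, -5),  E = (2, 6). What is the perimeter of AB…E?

|AB| = √((-6)² + (-8)²) = √100 = 10
|BC| = √((13)² + (0)²) = √169 = 13
|CD| = √((5)² + (-12)²) = √169 = 13
|DE| = √((0)² + (11)²) = √121 = 11
|EA| = √((-12)² + (9)²) = √225 = 15
Perimeter = 10 + 13 + 13 + 11 + 15 = 62.

62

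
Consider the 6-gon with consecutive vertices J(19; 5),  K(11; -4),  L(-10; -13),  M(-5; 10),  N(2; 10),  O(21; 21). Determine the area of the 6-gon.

Σ = (-131) + (-183) + (-165) + (-70) + (-168) + (-294) = -1011
Area = |Σ|/2 = 505.5.

505.5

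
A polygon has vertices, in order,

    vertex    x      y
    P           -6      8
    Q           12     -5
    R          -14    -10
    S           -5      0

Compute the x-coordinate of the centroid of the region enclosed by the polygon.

-229/173

Apply the shoelace formula. First the cross-terms c_i = x_i·y_{i+1} − x_{i+1}·y_i:
  -66, -190, -50, -40  ⇒  2A = -346, A = -173.
Then Σ (x_i + x_{i+1})·c_i = 1374, so x̄ = 1374 / (6·(-173)) = -229/173.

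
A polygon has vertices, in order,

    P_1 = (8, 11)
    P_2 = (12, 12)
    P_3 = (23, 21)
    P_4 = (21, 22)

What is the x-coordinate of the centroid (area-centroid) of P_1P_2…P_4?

193/12

Apply the surveyor's formula. First the cross-terms c_i = x_i·y_{i+1} − x_{i+1}·y_i:
  -36, -24, 65, 55  ⇒  2A = 60, A = 30.
Then Σ (x_i + x_{i+1})·c_i = 2895, so x̄ = 2895 / (6·30) = 193/12.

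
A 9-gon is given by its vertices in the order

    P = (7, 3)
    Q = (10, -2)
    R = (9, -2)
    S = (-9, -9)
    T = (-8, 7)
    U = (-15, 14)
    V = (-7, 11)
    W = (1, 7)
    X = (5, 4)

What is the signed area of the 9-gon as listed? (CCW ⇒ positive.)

-229

Σ = (-44) + (-2) + (-99) + (-135) + (-7) + (-67) + (-60) + (-31) + (-13) = -458
Signed area = Σ/2 = -229 (negative ⇒ clockwise traversal).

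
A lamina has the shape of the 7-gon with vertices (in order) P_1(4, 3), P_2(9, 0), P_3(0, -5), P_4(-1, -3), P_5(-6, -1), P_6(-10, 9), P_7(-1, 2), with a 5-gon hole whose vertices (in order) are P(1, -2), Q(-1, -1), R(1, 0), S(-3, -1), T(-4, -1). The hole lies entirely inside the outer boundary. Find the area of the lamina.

Outer boundary:
Σ = (-27) + (-45) + (-5) + (-17) + (-64) + (-11) + (-11) = -180
Area = |Σ|/2 = 90.
Hole:
Σ = (-3) + (1) + (-1) + (-1) + (9) = 5
Area = |Σ|/2 = 2.5.
Net area = 90 − 2.5 = 87.5.

87.5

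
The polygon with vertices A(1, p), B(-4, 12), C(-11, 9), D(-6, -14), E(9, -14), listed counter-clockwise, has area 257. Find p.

Write out the shoelace sum; only the two edges meeting at A involve p:
2·Area = [(9·p − 1·(-14)) + (1·12 − (-4)·p)] + 514
       = 13·p + 540 = 514
⇒ p = -2.

-2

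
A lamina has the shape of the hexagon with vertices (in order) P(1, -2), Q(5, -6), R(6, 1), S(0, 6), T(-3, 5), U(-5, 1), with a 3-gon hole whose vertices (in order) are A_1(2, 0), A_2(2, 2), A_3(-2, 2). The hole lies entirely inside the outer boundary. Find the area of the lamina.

Outer boundary:
Apply the surveyor's formula: 2A = Σ (x_i·y_{i+1} − x_{i+1}·y_i), indices taken mod 6.
Σ = (4) + (41) + (36) + (18) + (22) + (9) = 130
Area = |Σ|/2 = 65.
Hole:
Σ = (4) + (8) + (-4) = 8
Area = |Σ|/2 = 4.
Net area = 65 − 4 = 61.

61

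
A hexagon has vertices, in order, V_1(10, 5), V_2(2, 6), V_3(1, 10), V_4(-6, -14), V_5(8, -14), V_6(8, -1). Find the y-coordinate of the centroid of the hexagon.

-1043/230

Apply the shoelace (surveyor's) formula. First the cross-terms c_i = x_i·y_{i+1} − x_{i+1}·y_i:
  50, 14, 46, 196, 104, 50  ⇒  2A = 460, A = 230.
Then Σ (y_i + y_{i+1})·c_i = -6258, so ȳ = -6258 / (6·230) = -1043/230.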